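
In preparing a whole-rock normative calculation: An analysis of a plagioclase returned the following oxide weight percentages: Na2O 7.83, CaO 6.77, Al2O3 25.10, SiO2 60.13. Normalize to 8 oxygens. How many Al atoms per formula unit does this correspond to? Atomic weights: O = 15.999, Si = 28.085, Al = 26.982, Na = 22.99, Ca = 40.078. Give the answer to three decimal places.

7.83 wt% Na2O ÷ 61.979 g/mol = 0.12633 mol, giving 0.25266 Na and 0.12633 O.
6.77 wt% CaO ÷ 56.077 g/mol = 0.12073 mol, giving 0.12073 Ca and 0.12073 O.
25.10 wt% Al2O3 ÷ 101.961 g/mol = 0.24617 mol, giving 0.49234 Al and 0.73851 O.
60.13 wt% SiO2 ÷ 60.083 g/mol = 1.00078 mol, giving 1.00078 Si and 2.00156 O.
Oxygen sums to 2.98713; scaling by 8/2.98713 = 2.67816 puts the formula on 8 O.
Al: 0.49234 × 2.67816 = 1.319 atoms per formula unit.

1.319 Al apfu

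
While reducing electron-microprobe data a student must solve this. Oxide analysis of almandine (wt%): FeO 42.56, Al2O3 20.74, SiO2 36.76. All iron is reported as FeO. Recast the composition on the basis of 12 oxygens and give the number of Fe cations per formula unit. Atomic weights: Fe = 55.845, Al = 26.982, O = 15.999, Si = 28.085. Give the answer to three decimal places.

FeO (M=71.844): mol = 0.59239; Fe = 0.59239, O = 0.59239.
Al2O3 (M=101.961): mol = 0.20341; Al = 0.40682, O = 0.61023.
SiO2 (M=60.083): mol = 0.61182; Si = 0.61182, O = 1.22364.
ΣO = 2.42626; factor = 12/ΣO = 4.94588.
Fe apfu = 0.59239 × 4.94588 = 2.930.

2.930 Fe apfu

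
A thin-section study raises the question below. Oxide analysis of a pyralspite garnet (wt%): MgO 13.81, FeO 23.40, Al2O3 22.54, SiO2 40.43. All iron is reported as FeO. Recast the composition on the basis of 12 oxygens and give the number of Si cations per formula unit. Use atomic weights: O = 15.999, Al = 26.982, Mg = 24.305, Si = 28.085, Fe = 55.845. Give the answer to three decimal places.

3.016 Si apfu

MgO: 13.81/40.304 = 0.34265 mol → 0.34265 mol Mg, 0.34265 mol O.
FeO: 23.40/71.844 = 0.32571 mol → 0.32571 mol Fe, 0.32571 mol O.
Al2O3: 22.54/101.961 = 0.22106 mol → 0.44212 mol Al, 0.66318 mol O.
SiO2: 40.43/60.083 = 0.67290 mol → 0.67290 mol Si, 1.34580 mol O.
Total oxygen = 2.67734 mol. Normalization factor = 12/2.67734 = 4.48206.
Si per 12 O = 0.67290 × 4.48206 = 3.016.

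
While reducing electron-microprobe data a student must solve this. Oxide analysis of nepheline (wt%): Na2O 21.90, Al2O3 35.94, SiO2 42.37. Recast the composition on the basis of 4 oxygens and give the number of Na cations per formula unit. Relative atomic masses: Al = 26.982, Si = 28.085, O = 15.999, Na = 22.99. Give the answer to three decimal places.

1.002 Na apfu

Na2O (M=61.979): mol = 0.35335; Na = 0.70670, O = 0.35335.
Al2O3 (M=101.961): mol = 0.35249; Al = 0.70498, O = 1.05747.
SiO2 (M=60.083): mol = 0.70519; Si = 0.70519, O = 1.41038.
ΣO = 2.82120; factor = 4/ΣO = 1.41784.
Na apfu = 0.70670 × 1.41784 = 1.002.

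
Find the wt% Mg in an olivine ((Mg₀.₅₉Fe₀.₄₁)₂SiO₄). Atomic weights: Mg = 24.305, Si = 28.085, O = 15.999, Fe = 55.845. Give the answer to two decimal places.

Molar mass of (Mg₀.₅₉Fe₀.₄₁)₂SiO₄: 1.18·24.305 + 0.82·55.845 + 1·28.085 + 4·15.999 = 166.554 g/mol.
Mass of Mg per formula unit: 1.18 × 24.305 = 28.680 g.
Weight fraction Mg = 28.680 / 166.554 = 0.1722.

17.22 wt%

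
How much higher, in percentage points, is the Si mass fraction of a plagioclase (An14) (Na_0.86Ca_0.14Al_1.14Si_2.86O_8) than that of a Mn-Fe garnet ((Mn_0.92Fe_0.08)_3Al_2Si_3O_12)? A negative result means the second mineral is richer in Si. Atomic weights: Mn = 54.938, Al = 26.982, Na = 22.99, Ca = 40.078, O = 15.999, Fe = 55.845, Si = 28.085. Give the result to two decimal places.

13.36 percentage points

M(Na_0.86Ca_0.14Al_1.14Si_2.86O_8) = 264.457 g/mol, so wt% Si = 80.323/264.457 × 100 = 30.37%.
M((Mn_0.92Fe_0.08)_3Al_2Si_3O_12) = 495.239 g/mol, so wt% Si = 84.255/495.239 × 100 = 17.01%.
30.37 − 17.01 = 13.36 pp.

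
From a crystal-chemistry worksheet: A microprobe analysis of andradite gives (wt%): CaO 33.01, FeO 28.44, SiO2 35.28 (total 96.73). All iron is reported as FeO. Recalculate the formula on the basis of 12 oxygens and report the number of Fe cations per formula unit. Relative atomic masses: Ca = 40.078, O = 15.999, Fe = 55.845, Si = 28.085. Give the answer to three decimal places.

33.01 wt% CaO ÷ 56.077 g/mol = 0.58865 mol, giving 0.58865 Ca and 0.58865 O.
28.44 wt% FeO ÷ 71.844 g/mol = 0.39586 mol, giving 0.39586 Fe and 0.39586 O.
35.28 wt% SiO2 ÷ 60.083 g/mol = 0.58719 mol, giving 0.58719 Si and 1.17438 O.
Oxygen sums to 2.15889; scaling by 12/2.15889 = 5.55841 puts the formula on 12 O.
Fe: 0.39586 × 5.55841 = 2.200 atoms per formula unit.

2.200 Fe apfu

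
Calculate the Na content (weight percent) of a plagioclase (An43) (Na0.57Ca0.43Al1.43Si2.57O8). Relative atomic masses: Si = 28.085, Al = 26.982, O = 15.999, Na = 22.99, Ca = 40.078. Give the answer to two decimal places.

4.87 weight percent

Formula mass = 0.57*22.99 + 0.43*40.078 + 1.43*26.982 + 2.57*28.085 + 8*15.999 = 269.093 g/mol, of which 13.104 g is Na.
So Na makes up 13.104/269.093 = 0.0487 of the mass, i.e. 4.87%.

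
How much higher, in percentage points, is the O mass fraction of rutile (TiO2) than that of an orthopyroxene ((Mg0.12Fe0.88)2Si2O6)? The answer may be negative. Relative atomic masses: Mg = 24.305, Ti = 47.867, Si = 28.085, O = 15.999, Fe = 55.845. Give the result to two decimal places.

2.61 percentage points

First mineral: 31.998 g O in 79.865 g formula = 40.07 wt% O.
Second mineral: 95.994 g O in 256.284 g formula = 37.46 wt% O.
40.07% − 37.46% gives a difference of 2.61 percentage points.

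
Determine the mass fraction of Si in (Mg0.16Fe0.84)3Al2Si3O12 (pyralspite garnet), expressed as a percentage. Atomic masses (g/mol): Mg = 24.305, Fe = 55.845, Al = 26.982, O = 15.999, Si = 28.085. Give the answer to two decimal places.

M((Mg0.16Fe0.84)3Al2Si3O12) = 482.603 g/mol.
Si contributes 3 × 28.085 = 84.255 g per mole.
84.255/482.603 = 0.1746 → 17.46%.

17.46 weight percent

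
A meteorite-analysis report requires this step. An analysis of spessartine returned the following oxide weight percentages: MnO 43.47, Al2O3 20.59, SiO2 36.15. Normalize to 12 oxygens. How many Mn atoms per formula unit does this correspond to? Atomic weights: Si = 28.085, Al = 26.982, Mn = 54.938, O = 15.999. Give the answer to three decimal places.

3.036 Mn apfu

43.47 wt% MnO ÷ 70.937 g/mol = 0.61280 mol, giving 0.61280 Mn and 0.61280 O.
20.59 wt% Al2O3 ÷ 101.961 g/mol = 0.20194 mol, giving 0.40388 Al and 0.60582 O.
36.15 wt% SiO2 ÷ 60.083 g/mol = 0.60167 mol, giving 0.60167 Si and 1.20334 O.
Oxygen sums to 2.42196; scaling by 12/2.42196 = 4.95466 puts the formula on 12 O.
Mn: 0.61280 × 4.95466 = 3.036 atoms per formula unit.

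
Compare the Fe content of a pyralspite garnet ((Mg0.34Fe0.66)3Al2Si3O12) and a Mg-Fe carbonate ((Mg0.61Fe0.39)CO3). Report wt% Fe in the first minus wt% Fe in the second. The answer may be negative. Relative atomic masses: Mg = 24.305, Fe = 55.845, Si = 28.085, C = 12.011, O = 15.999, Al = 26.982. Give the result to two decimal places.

1.21 percentage points

First mineral: 110.573 g Fe in 465.571 g formula = 23.75 wt% Fe.
Second mineral: 21.780 g Fe in 96.614 g formula = 22.54 wt% Fe.
23.75% − 22.54% gives a difference of 1.21 percentage points.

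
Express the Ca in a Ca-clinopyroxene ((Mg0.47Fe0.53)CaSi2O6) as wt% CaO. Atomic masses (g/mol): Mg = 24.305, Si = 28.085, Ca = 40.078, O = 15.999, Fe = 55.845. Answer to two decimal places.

24.04 wt%

Molar mass of (Mg0.47Fe0.53)CaSi2O6 = 0.47·24.305 + 0.53·55.845 + 1·40.078 + 2·28.085 + 6·15.999 = 233.263 g/mol.
Each formula unit contains 1 Ca, equivalent to 1/1 = 1.0000 mol CaO.
M(CaO) = 1×40.078 + 1×15.999 = 56.077 g/mol.
Mass of CaO per formula unit = 1.0000 × 56.077 = 56.077 g.
CaO wt% = 56.077 / 233.263 × 100 = 24.04%.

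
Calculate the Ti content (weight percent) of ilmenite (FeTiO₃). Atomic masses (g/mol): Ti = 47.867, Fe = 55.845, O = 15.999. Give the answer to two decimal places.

Molar mass of FeTiO₃: 1*55.845 + 1*47.867 + 3*15.999 = 151.709 g/mol.
Mass of Ti per formula unit: 1 × 47.867 = 47.867 g.
Weight fraction Ti = 47.867 / 151.709 = 0.3155.

31.55 weight percent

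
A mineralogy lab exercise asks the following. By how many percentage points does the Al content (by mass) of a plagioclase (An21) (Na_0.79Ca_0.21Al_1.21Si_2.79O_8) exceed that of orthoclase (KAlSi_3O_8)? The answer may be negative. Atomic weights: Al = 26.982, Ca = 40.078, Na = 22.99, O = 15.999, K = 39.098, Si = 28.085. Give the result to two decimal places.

First mineral: 32.648 g Al in 265.576 g formula = 12.29 wt% Al.
Second mineral: 26.982 g Al in 278.327 g formula = 9.69 wt% Al.
12.29% − 9.69% gives a difference of 2.60 percentage points.

2.60 percentage points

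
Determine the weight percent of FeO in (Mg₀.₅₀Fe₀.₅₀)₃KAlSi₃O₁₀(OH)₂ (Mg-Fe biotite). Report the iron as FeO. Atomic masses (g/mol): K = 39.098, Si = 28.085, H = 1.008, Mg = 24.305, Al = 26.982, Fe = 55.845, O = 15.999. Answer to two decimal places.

Formula mass = 464.564 g/mol.
1.50 Fe → 1.5000 mol FeO per formula unit; M(FeO) = 71.844, so FeO mass = 107.766 g.
107.766/464.564 × 100 = 23.20 wt%.

23.20 wt%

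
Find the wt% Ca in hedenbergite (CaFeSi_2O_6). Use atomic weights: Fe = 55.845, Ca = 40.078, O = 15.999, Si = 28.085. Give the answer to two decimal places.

16.15 mass %

Formula mass = 1*40.078 + 1*55.845 + 2*28.085 + 6*15.999 = 248.087 g/mol, of which 40.078 g is Ca.
So Ca makes up 40.078/248.087 = 0.1615 of the mass, i.e. 16.15%.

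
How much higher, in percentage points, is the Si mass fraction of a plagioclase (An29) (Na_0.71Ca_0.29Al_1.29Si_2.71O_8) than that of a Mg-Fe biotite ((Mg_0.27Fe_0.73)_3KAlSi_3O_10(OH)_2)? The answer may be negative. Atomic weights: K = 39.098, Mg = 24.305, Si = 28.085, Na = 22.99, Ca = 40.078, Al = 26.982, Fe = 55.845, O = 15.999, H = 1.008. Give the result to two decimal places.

11.20 percentage points

M(Na_0.71Ca_0.29Al_1.29Si_2.71O_8) = 266.855 g/mol, so wt% Si = 76.110/266.855 × 100 = 28.52%.
M((Mg_0.27Fe_0.73)_3KAlSi_3O_10(OH)_2) = 486.327 g/mol, so wt% Si = 84.255/486.327 × 100 = 17.32%.
28.52 − 17.32 = 11.20 pp.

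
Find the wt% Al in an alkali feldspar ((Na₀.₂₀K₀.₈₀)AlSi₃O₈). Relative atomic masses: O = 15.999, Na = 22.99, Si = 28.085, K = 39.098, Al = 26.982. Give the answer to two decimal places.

Molar mass of (Na₀.₂₀K₀.₈₀)AlSi₃O₈: 0.20*22.99 + 0.80*39.098 + 1*26.982 + 3*28.085 + 8*15.999 = 275.105 g/mol.
Mass of Al per formula unit: 1 × 26.982 = 26.982 g.
Weight fraction Al = 26.982 / 275.105 = 0.0981.

9.81 weight percent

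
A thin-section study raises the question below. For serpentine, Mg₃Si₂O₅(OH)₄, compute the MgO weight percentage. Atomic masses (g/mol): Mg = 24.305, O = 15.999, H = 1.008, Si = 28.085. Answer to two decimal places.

Formula mass = 277.108 g/mol.
3 Mg → 3.0000 mol MgO per formula unit; M(MgO) = 40.304, so MgO mass = 120.912 g.
120.912/277.108 × 100 = 43.63 wt%.

43.63 wt%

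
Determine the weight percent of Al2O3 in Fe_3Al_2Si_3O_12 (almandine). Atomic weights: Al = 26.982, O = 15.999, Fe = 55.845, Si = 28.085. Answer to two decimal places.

Molar mass of Fe_3Al_2Si_3O_12 = 3*55.845 + 2*26.982 + 3*28.085 + 12*15.999 = 497.742 g/mol.
Each formula unit contains 2 Al, equivalent to 2/2 = 1.0000 mol Al2O3.
M(Al2O3) = 2×26.982 + 3×15.999 = 101.961 g/mol.
Mass of Al2O3 per formula unit = 1.0000 × 101.961 = 101.961 g.
Al2O3 wt% = 101.961 / 497.742 × 100 = 20.48%.

20.48 wt%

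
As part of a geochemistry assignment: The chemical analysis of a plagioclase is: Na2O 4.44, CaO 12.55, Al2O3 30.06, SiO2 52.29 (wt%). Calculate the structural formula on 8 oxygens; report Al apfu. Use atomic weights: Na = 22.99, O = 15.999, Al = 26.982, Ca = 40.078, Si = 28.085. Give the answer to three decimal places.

4.44 wt% Na2O ÷ 61.979 g/mol = 0.07164 mol, giving 0.14328 Na and 0.07164 O.
12.55 wt% CaO ÷ 56.077 g/mol = 0.22380 mol, giving 0.22380 Ca and 0.22380 O.
30.06 wt% Al2O3 ÷ 101.961 g/mol = 0.29482 mol, giving 0.58964 Al and 0.88446 O.
52.29 wt% SiO2 ÷ 60.083 g/mol = 0.87030 mol, giving 0.87030 Si and 1.74060 O.
Oxygen sums to 2.92050; scaling by 8/2.92050 = 2.73926 puts the formula on 8 O.
Al: 0.58964 × 2.73926 = 1.615 atoms per formula unit.

1.615 Al apfu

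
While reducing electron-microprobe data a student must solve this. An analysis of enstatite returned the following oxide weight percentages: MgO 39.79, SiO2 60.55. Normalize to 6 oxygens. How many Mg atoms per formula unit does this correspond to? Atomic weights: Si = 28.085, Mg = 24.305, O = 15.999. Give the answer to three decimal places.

39.79 wt% MgO ÷ 40.304 g/mol = 0.98725 mol, giving 0.98725 Mg and 0.98725 O.
60.55 wt% SiO2 ÷ 60.083 g/mol = 1.00777 mol, giving 1.00777 Si and 2.01554 O.
Oxygen sums to 3.00279; scaling by 6/3.00279 = 1.99814 puts the formula on 6 O.
Mg: 0.98725 × 1.99814 = 1.973 atoms per formula unit.

1.973 Mg apfu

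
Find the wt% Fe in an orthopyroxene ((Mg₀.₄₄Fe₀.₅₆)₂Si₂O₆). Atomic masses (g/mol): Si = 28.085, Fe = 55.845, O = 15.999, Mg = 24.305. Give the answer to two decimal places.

Molar mass of (Mg₀.₄₄Fe₀.₅₆)₂Si₂O₆: 0.88*24.305 + 1.12*55.845 + 2*28.085 + 6*15.999 = 236.099 g/mol.
Mass of Fe per formula unit: 1.12 × 55.845 = 62.546 g.
Weight fraction Fe = 62.546 / 236.099 = 0.2649.

26.49 wt%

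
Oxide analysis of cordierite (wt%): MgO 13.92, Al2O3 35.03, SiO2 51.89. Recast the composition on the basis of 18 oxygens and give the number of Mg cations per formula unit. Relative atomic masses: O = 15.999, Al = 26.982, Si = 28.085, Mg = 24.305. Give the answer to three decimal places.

2.003 Mg apfu

MgO: 13.92/40.304 = 0.34538 mol → 0.34538 mol Mg, 0.34538 mol O.
Al2O3: 35.03/101.961 = 0.34356 mol → 0.68712 mol Al, 1.03068 mol O.
SiO2: 51.89/60.083 = 0.86364 mol → 0.86364 mol Si, 1.72728 mol O.
Total oxygen = 3.10334 mol. Normalization factor = 18/3.10334 = 5.80020.
Mg per 18 O = 0.34538 × 5.80020 = 2.003.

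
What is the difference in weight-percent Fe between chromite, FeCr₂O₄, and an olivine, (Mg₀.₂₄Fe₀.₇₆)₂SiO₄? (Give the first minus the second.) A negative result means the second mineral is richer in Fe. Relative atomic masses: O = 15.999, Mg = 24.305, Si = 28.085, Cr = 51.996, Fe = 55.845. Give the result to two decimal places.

-20.05 percentage points

Fe in FeCr₂O₄: molar mass 223.833 g/mol; 1×55.845 = 55.845 g → 24.95 wt%.
Fe in (Mg₀.₂₄Fe₀.₇₆)₂SiO₄: molar mass 188.632 g/mol; 1.52×55.845 = 84.884 g → 45.00 wt%.
Difference = 24.95 − 45.00 = -20.05 percentage points.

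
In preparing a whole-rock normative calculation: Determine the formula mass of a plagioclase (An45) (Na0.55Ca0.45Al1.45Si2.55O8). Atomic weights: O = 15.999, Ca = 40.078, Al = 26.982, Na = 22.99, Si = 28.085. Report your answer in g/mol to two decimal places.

The formula mass is the sum 0.55(22.99) + 0.45(40.078) + 1.45(26.982) + 2.55(28.085) + 8(15.999).

269.41 g/mol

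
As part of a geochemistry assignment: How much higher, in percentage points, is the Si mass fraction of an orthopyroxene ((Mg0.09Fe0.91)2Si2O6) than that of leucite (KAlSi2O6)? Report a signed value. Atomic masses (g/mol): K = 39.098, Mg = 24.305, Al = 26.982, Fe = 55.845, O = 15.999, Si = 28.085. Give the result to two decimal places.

First mineral: 56.170 g Si in 258.177 g formula = 21.76 wt% Si.
Second mineral: 56.170 g Si in 218.244 g formula = 25.74 wt% Si.
21.76% − 25.74% gives a difference of -3.98 percentage points.

-3.98 percentage points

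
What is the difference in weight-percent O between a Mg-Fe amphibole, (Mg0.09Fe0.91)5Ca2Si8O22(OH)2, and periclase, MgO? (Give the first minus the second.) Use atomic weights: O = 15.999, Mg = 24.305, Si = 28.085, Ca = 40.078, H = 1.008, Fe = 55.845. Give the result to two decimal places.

0.47 percentage points

O in (Mg0.09Fe0.91)5Ca2Si8O22(OH)2: molar mass 955.860 g/mol; 24×15.999 = 383.976 g → 40.17 wt%.
O in MgO: molar mass 40.304 g/mol; 1×15.999 = 15.999 g → 39.70 wt%.
Difference = 40.17 − 39.70 = 0.47 percentage points.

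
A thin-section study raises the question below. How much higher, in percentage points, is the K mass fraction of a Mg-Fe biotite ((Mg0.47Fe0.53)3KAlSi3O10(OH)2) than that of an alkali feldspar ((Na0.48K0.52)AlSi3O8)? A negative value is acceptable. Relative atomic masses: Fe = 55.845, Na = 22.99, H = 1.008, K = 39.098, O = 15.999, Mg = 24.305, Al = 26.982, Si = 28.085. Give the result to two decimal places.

M((Mg0.47Fe0.53)3KAlSi3O10(OH)2) = 467.403 g/mol, so wt% K = 39.098/467.403 × 100 = 8.36%.
M((Na0.48K0.52)AlSi3O8) = 270.595 g/mol, so wt% K = 20.331/270.595 × 100 = 7.51%.
8.36 − 7.51 = 0.85 pp.

0.85 percentage points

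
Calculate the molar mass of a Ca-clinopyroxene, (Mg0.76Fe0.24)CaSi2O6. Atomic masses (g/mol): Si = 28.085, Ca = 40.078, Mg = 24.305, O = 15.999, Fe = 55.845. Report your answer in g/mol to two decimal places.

Mg: 0.76 × 24.305 = 18.4718
Fe: 0.24 × 55.845 = 13.4028
Ca: 1 × 40.078 = 40.0780
Si: 2 × 28.085 = 56.1700
O: 6 × 15.999 = 95.9940
Summing the contributions gives the formula mass.

224.12 g/mol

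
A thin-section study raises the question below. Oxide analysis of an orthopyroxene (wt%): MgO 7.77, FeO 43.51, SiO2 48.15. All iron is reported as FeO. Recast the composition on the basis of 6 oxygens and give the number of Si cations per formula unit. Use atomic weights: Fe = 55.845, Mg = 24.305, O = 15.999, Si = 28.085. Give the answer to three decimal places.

MgO (M=40.304): mol = 0.19278; Mg = 0.19278, O = 0.19278.
FeO (M=71.844): mol = 0.60562; Fe = 0.60562, O = 0.60562.
SiO2 (M=60.083): mol = 0.80139; Si = 0.80139, O = 1.60278.
ΣO = 2.40118; factor = 6/ΣO = 2.49877.
Si apfu = 0.80139 × 2.49877 = 2.002.

2.002 Si apfu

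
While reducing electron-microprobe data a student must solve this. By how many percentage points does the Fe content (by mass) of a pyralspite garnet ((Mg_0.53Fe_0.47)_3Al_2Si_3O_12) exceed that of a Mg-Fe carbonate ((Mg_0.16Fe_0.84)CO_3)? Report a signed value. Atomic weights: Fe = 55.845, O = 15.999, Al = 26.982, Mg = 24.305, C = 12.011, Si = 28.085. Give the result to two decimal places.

-24.74 percentage points

Fe in (Mg_0.53Fe_0.47)_3Al_2Si_3O_12: molar mass 447.593 g/mol; 1.41×55.845 = 78.741 g → 17.59 wt%.
Fe in (Mg_0.16Fe_0.84)CO_3: molar mass 110.807 g/mol; 0.84×55.845 = 46.910 g → 42.33 wt%.
Difference = 17.59 − 42.33 = -24.74 percentage points.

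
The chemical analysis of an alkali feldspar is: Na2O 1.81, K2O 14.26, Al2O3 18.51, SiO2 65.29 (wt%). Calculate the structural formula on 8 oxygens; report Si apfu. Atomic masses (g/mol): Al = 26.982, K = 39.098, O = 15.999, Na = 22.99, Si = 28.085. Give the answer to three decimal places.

Na2O (M=61.979): mol = 0.02920; Na = 0.05840, O = 0.02920.
K2O (M=94.195): mol = 0.15139; K = 0.30278, O = 0.15139.
Al2O3 (M=101.961): mol = 0.18154; Al = 0.36308, O = 0.54462.
SiO2 (M=60.083): mol = 1.08666; Si = 1.08666, O = 2.17332.
ΣO = 2.89853; factor = 8/ΣO = 2.76002.
Si apfu = 1.08666 × 2.76002 = 2.999.

2.999 Si apfu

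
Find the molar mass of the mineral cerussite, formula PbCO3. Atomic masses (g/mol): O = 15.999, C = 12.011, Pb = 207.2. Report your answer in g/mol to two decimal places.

The formula mass is the sum 1(207.2) + 1(12.011) + 3(15.999).

267.21 g/mol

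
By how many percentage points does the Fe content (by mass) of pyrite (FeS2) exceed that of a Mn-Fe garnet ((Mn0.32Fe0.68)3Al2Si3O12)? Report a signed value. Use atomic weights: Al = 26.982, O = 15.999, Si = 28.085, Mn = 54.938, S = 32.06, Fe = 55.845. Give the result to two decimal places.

First mineral: 55.845 g Fe in 119.965 g formula = 46.55 wt% Fe.
Second mineral: 113.924 g Fe in 496.871 g formula = 22.93 wt% Fe.
46.55% − 22.93% gives a difference of 23.62 percentage points.

23.62 percentage points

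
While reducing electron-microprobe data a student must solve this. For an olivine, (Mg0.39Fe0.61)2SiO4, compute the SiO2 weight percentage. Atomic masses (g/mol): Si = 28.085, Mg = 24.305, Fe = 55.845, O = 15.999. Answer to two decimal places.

M((Mg0.39Fe0.61)2SiO4) = 179.170 g/mol; M(SiO2) = 60.083 g/mol.
Moles SiO2 per formula unit = 1 Si ÷ 1 = 1.0000.
SiO2 fraction = (1.0000 × 60.083) / 179.170 = 60.083/179.170 = 0.3353.

33.53 wt%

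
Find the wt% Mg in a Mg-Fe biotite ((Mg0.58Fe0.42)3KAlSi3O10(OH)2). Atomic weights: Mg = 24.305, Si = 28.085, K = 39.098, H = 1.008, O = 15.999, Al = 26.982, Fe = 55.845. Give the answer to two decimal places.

9.25 wt%

Formula mass = 1.74·24.305 + 1.26·55.845 + 1·39.098 + 1·26.982 + 3·28.085 + 12·15.999 + 2·1.008 = 456.994 g/mol, of which 42.291 g is Mg.
So Mg makes up 42.291/456.994 = 0.0925 of the mass, i.e. 9.25%.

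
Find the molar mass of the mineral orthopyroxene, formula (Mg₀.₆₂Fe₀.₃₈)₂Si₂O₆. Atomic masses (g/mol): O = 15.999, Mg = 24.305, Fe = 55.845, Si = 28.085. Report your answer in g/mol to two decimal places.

Mg: 1.24 × 24.305 = 30.1382
Fe: 0.76 × 55.845 = 42.4422
Si: 2 × 28.085 = 56.1700
O: 6 × 15.999 = 95.9940
Summing the contributions gives the formula mass.

224.74 g/mol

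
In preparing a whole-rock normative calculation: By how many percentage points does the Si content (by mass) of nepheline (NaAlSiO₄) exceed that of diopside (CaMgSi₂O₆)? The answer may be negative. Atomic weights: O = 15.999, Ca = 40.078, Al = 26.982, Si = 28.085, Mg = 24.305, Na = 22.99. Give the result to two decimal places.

-6.17 percentage points

Si in NaAlSiO₄: molar mass 142.053 g/mol; 1×28.085 = 28.085 g → 19.77 wt%.
Si in CaMgSi₂O₆: molar mass 216.547 g/mol; 2×28.085 = 56.170 g → 25.94 wt%.
Difference = 19.77 − 25.94 = -6.17 percentage points.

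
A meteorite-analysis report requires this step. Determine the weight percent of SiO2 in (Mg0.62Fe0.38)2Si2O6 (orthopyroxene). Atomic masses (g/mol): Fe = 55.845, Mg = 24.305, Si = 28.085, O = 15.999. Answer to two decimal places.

53.47 wt%

Formula mass = 224.744 g/mol.
2 Si → 2.0000 mol SiO2 per formula unit; M(SiO2) = 60.083, so SiO2 mass = 120.166 g.
120.166/224.744 × 100 = 53.47 wt%.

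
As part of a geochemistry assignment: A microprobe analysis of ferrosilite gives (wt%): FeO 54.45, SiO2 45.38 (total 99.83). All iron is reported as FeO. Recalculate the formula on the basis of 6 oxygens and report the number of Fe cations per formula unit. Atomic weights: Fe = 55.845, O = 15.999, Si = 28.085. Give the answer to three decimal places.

FeO (M=71.844): mol = 0.75789; Fe = 0.75789, O = 0.75789.
SiO2 (M=60.083): mol = 0.75529; Si = 0.75529, O = 1.51058.
ΣO = 2.26847; factor = 6/ΣO = 2.64495.
Fe apfu = 0.75789 × 2.64495 = 2.005.

2.005 Fe apfu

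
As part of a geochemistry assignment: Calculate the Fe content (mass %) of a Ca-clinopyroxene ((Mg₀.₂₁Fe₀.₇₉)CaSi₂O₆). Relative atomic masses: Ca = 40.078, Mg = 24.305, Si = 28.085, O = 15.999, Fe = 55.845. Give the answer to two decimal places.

M((Mg₀.₂₁Fe₀.₇₉)CaSi₂O₆) = 241.464 g/mol.
Fe contributes 0.79 × 55.845 = 44.118 g per mole.
44.118/241.464 = 0.1827 → 18.27%.

18.27 mass %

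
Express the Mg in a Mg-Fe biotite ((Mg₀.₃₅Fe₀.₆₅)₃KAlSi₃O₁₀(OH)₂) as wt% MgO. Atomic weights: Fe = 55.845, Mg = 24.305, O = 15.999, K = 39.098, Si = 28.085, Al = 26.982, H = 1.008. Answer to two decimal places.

8.84 wt%

Formula mass = 478.757 g/mol.
1.05 Mg → 1.0500 mol MgO per formula unit; M(MgO) = 40.304, so MgO mass = 42.319 g.
42.319/478.757 × 100 = 8.84 wt%.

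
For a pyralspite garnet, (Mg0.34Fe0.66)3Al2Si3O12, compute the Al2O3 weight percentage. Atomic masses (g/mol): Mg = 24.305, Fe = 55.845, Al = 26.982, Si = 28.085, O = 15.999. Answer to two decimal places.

21.90 wt%

Molar mass of (Mg0.34Fe0.66)3Al2Si3O12 = 1.02×24.305 + 1.98×55.845 + 2×26.982 + 3×28.085 + 12×15.999 = 465.571 g/mol.
Each formula unit contains 2 Al, equivalent to 2/2 = 1.0000 mol Al2O3.
M(Al2O3) = 2×26.982 + 3×15.999 = 101.961 g/mol.
Mass of Al2O3 per formula unit = 1.0000 × 101.961 = 101.961 g.
Al2O3 wt% = 101.961 / 465.571 × 100 = 21.90%.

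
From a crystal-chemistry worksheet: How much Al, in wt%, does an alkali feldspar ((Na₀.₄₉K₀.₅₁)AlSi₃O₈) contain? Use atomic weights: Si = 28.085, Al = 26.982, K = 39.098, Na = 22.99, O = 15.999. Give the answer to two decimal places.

9.98 wt%

M((Na₀.₄₉K₀.₅₁)AlSi₃O₈) = 270.434 g/mol.
Al contributes 1 × 26.982 = 26.982 g per mole.
26.982/270.434 = 0.0998 → 9.98%.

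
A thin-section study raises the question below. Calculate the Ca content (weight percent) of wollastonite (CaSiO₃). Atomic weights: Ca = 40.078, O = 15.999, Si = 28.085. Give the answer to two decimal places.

34.50 weight percent

M(CaSiO₃) = 116.160 g/mol.
Ca contributes 1 × 40.078 = 40.078 g per mole.
40.078/116.160 = 0.3450 → 34.50%.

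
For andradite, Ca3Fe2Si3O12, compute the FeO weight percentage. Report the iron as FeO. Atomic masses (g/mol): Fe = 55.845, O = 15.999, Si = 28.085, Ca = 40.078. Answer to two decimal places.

Molar mass of Ca3Fe2Si3O12 = 3*40.078 + 2*55.845 + 3*28.085 + 12*15.999 = 508.167 g/mol.
Each formula unit contains 2 Fe, equivalent to 2/1 = 2.0000 mol FeO.
M(FeO) = 1×55.845 + 1×15.999 = 71.844 g/mol.
Mass of FeO per formula unit = 2.0000 × 71.844 = 143.688 g.
FeO wt% = 143.688 / 508.167 × 100 = 28.28%.

28.28 wt%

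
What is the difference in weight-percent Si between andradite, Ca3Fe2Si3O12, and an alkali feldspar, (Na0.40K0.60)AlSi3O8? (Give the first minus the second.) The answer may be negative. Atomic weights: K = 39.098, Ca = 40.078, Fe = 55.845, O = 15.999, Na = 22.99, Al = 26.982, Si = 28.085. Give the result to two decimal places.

First mineral: 84.255 g Si in 508.167 g formula = 16.58 wt% Si.
Second mineral: 84.255 g Si in 271.884 g formula = 30.99 wt% Si.
16.58% − 30.99% gives a difference of -14.41 percentage points.

-14.41 percentage points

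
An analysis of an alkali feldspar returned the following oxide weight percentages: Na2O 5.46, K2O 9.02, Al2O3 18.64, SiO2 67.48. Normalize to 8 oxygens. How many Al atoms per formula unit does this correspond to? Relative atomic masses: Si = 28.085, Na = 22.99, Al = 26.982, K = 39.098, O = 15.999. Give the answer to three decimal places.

0.982 Al apfu

Na2O: 5.46/61.979 = 0.08809 mol → 0.17618 mol Na, 0.08809 mol O.
K2O: 9.02/94.195 = 0.09576 mol → 0.19152 mol K, 0.09576 mol O.
Al2O3: 18.64/101.961 = 0.18281 mol → 0.36562 mol Al, 0.54843 mol O.
SiO2: 67.48/60.083 = 1.12311 mol → 1.12311 mol Si, 2.24622 mol O.
Total oxygen = 2.97850 mol. Normalization factor = 8/2.97850 = 2.68592.
Al per 8 O = 0.36562 × 2.68592 = 0.982.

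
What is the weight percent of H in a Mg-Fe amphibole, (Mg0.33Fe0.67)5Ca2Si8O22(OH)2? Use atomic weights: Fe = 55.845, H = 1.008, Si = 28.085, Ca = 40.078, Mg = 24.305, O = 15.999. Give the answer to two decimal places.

Formula mass = 1.65×24.305 + 3.35×55.845 + 2×40.078 + 8×28.085 + 24×15.999 + 2×1.008 = 918.012 g/mol, of which 2.016 g is H.
So H makes up 2.016/918.012 = 0.0022 of the mass, i.e. 0.22%.

0.22 mass %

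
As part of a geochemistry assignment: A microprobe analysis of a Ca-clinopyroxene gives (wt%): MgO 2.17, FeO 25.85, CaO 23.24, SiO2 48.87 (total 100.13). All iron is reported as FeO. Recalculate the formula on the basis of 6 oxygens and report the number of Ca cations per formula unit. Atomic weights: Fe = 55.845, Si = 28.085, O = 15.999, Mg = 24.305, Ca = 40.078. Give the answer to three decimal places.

1.013 Ca apfu

2.17 wt% MgO ÷ 40.304 g/mol = 0.05384 mol, giving 0.05384 Mg and 0.05384 O.
25.85 wt% FeO ÷ 71.844 g/mol = 0.35981 mol, giving 0.35981 Fe and 0.35981 O.
23.24 wt% CaO ÷ 56.077 g/mol = 0.41443 mol, giving 0.41443 Ca and 0.41443 O.
48.87 wt% SiO2 ÷ 60.083 g/mol = 0.81337 mol, giving 0.81337 Si and 1.62674 O.
Oxygen sums to 2.45482; scaling by 6/2.45482 = 2.44417 puts the formula on 6 O.
Ca: 0.41443 × 2.44417 = 1.013 atoms per formula unit.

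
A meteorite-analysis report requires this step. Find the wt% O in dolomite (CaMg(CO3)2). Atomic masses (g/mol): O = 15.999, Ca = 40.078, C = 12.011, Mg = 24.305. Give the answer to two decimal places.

Molar mass of CaMg(CO3)2: 1×40.078 + 1×24.305 + 2×12.011 + 6×15.999 = 184.399 g/mol.
Mass of O per formula unit: 6 × 15.999 = 95.994 g.
Weight fraction O = 95.994 / 184.399 = 0.5206.

52.06 mass %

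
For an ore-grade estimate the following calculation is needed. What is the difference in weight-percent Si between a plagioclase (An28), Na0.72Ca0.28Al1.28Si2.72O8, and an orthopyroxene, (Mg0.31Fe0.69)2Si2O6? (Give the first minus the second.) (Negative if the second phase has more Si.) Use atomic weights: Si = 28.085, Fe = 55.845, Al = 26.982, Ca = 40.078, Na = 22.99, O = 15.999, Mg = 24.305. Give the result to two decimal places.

5.65 percentage points

M(Na0.72Ca0.28Al1.28Si2.72O8) = 266.695 g/mol, so wt% Si = 76.391/266.695 × 100 = 28.64%.
M((Mg0.31Fe0.69)2Si2O6) = 244.299 g/mol, so wt% Si = 56.170/244.299 × 100 = 22.99%.
28.64 − 22.99 = 5.65 pp.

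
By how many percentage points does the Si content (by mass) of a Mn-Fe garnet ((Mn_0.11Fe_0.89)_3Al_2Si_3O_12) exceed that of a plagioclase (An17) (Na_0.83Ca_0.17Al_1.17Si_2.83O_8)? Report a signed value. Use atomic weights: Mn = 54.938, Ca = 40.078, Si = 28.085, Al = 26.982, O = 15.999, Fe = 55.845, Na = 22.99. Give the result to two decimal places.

-13.06 percentage points

Si in (Mn_0.11Fe_0.89)_3Al_2Si_3O_12: molar mass 497.443 g/mol; 3×28.085 = 84.255 g → 16.94 wt%.
Si in Na_0.83Ca_0.17Al_1.17Si_2.83O_8: molar mass 264.936 g/mol; 2.83×28.085 = 79.481 g → 30.00 wt%.
Difference = 16.94 − 30.00 = -13.06 percentage points.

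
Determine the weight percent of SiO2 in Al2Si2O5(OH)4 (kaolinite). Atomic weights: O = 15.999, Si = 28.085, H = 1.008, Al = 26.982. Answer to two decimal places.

46.55 wt%

M(Al2Si2O5(OH)4) = 258.157 g/mol; M(SiO2) = 60.083 g/mol.
Moles SiO2 per formula unit = 2 Si ÷ 1 = 2.0000.
SiO2 fraction = (2.0000 × 60.083) / 258.157 = 120.166/258.157 = 0.4655.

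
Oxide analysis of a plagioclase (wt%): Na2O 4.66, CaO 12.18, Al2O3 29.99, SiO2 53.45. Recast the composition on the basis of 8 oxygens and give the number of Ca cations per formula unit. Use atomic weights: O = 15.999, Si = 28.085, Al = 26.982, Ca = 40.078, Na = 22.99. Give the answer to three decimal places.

Na2O (M=61.979): mol = 0.07519; Na = 0.15038, O = 0.07519.
CaO (M=56.077): mol = 0.21720; Ca = 0.21720, O = 0.21720.
Al2O3 (M=101.961): mol = 0.29413; Al = 0.58826, O = 0.88239.
SiO2 (M=60.083): mol = 0.88960; Si = 0.88960, O = 1.77920.
ΣO = 2.95398; factor = 8/ΣO = 2.70821.
Ca apfu = 0.21720 × 2.70821 = 0.588.

0.588 Ca apfu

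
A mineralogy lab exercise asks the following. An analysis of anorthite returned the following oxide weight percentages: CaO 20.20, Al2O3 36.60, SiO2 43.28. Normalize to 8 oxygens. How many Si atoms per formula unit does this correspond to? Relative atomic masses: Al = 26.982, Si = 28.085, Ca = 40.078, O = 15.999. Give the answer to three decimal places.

CaO: 20.20/56.077 = 0.36022 mol → 0.36022 mol Ca, 0.36022 mol O.
Al2O3: 36.60/101.961 = 0.35896 mol → 0.71792 mol Al, 1.07688 mol O.
SiO2: 43.28/60.083 = 0.72034 mol → 0.72034 mol Si, 1.44068 mol O.
Total oxygen = 2.87778 mol. Normalization factor = 8/2.87778 = 2.77992.
Si per 8 O = 0.72034 × 2.77992 = 2.002.

2.002 Si apfu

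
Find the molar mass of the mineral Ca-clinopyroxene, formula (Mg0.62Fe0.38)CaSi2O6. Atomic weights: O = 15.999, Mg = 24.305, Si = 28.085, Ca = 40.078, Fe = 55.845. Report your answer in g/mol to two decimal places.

Mg: 0.62 × 24.305 = 15.0691
Fe: 0.38 × 55.845 = 21.2211
Ca: 1 × 40.078 = 40.0780
Si: 2 × 28.085 = 56.1700
O: 6 × 15.999 = 95.9940
Summing the contributions gives the formula mass.

228.53 g/mol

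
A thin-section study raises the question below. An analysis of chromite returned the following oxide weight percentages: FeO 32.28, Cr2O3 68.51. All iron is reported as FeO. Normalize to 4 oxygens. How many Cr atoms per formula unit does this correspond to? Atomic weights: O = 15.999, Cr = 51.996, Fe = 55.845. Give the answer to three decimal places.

2.002 Cr apfu

32.28 wt% FeO ÷ 71.844 g/mol = 0.44931 mol, giving 0.44931 Fe and 0.44931 O.
68.51 wt% Cr2O3 ÷ 151.989 g/mol = 0.45076 mol, giving 0.90152 Cr and 1.35228 O.
Oxygen sums to 1.80159; scaling by 4/1.80159 = 2.22026 puts the formula on 4 O.
Cr: 0.90152 × 2.22026 = 2.002 atoms per formula unit.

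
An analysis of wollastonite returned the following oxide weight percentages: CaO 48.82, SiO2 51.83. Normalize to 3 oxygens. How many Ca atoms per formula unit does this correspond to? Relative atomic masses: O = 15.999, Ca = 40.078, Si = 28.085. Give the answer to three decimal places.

CaO (M=56.077): mol = 0.87059; Ca = 0.87059, O = 0.87059.
SiO2 (M=60.083): mol = 0.86264; Si = 0.86264, O = 1.72528.
ΣO = 2.59587; factor = 3/ΣO = 1.15568.
Ca apfu = 0.87059 × 1.15568 = 1.006.

1.006 Ca apfu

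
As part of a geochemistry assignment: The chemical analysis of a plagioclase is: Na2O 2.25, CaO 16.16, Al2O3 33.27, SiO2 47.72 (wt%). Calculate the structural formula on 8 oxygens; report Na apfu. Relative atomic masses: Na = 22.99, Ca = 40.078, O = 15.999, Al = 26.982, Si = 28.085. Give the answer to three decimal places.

0.201 Na apfu

2.25 wt% Na2O ÷ 61.979 g/mol = 0.03630 mol, giving 0.07260 Na and 0.03630 O.
16.16 wt% CaO ÷ 56.077 g/mol = 0.28818 mol, giving 0.28818 Ca and 0.28818 O.
33.27 wt% Al2O3 ÷ 101.961 g/mol = 0.32630 mol, giving 0.65260 Al and 0.97890 O.
47.72 wt% SiO2 ÷ 60.083 g/mol = 0.79423 mol, giving 0.79423 Si and 1.58846 O.
Oxygen sums to 2.89184; scaling by 8/2.89184 = 2.76640 puts the formula on 8 O.
Na: 0.07260 × 2.76640 = 0.201 atoms per formula unit.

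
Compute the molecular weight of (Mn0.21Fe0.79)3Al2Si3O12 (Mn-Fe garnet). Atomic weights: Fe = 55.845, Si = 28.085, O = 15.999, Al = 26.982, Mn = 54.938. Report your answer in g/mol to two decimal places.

M = 0.63(54.938) + 2.37(55.845) + 2(26.982) + 3(28.085) + 12(15.999)

497.17 g/mol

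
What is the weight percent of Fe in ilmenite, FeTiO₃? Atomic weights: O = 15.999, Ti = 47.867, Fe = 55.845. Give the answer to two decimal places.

M(FeTiO₃) = 151.709 g/mol.
Fe contributes 1 × 55.845 = 55.845 g per mole.
55.845/151.709 = 0.3681 → 36.81%.

36.81 wt%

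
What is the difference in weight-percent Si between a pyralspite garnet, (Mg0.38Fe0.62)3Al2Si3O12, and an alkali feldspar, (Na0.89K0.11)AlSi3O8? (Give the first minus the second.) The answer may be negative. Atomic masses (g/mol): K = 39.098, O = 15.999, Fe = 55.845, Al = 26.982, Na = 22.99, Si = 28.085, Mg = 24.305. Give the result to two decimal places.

-13.67 percentage points

First mineral: 84.255 g Si in 461.786 g formula = 18.25 wt% Si.
Second mineral: 84.255 g Si in 263.991 g formula = 31.92 wt% Si.
18.25% − 31.92% gives a difference of -13.67 percentage points.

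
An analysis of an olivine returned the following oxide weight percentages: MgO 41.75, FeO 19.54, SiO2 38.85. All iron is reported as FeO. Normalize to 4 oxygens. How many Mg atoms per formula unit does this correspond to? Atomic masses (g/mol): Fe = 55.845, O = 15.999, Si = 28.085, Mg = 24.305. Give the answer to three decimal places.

MgO: 41.75/40.304 = 1.03588 mol → 1.03588 mol Mg, 1.03588 mol O.
FeO: 19.54/71.844 = 0.27198 mol → 0.27198 mol Fe, 0.27198 mol O.
SiO2: 38.85/60.083 = 0.64661 mol → 0.64661 mol Si, 1.29322 mol O.
Total oxygen = 2.60108 mol. Normalization factor = 4/2.60108 = 1.53782.
Mg per 4 O = 1.03588 × 1.53782 = 1.593.

1.593 Mg apfu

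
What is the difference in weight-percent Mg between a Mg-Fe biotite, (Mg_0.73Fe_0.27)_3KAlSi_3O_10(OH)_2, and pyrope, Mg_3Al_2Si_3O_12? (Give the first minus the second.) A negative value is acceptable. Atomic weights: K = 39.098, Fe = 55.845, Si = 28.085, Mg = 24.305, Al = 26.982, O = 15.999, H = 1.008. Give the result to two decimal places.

-6.07 percentage points

Mg in (Mg_0.73Fe_0.27)_3KAlSi_3O_10(OH)_2: molar mass 442.801 g/mol; 2.19×24.305 = 53.228 g → 12.02 wt%.
Mg in Mg_3Al_2Si_3O_12: molar mass 403.122 g/mol; 3×24.305 = 72.915 g → 18.09 wt%.
Difference = 12.02 − 18.09 = -6.07 percentage points.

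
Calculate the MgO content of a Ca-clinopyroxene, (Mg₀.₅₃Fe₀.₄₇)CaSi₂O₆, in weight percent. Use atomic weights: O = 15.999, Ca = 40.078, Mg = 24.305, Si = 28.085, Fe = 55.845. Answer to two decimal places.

9.23 wt%

Formula mass = 231.371 g/mol.
0.53 Mg → 0.5300 mol MgO per formula unit; M(MgO) = 40.304, so MgO mass = 21.361 g.
21.361/231.371 × 100 = 9.23 wt%.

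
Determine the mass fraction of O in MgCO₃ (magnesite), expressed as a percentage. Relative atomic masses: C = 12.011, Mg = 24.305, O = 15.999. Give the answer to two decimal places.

Molar mass of MgCO₃: 1×24.305 + 1×12.011 + 3×15.999 = 84.313 g/mol.
Mass of O per formula unit: 3 × 15.999 = 47.997 g.
Weight fraction O = 47.997 / 84.313 = 0.5693.

56.93 weight percent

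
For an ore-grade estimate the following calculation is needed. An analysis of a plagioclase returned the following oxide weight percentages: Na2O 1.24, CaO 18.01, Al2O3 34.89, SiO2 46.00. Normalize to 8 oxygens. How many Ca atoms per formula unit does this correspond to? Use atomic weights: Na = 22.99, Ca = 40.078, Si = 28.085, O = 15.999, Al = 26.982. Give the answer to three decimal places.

0.886 Ca apfu

1.24 wt% Na2O ÷ 61.979 g/mol = 0.02001 mol, giving 0.04002 Na and 0.02001 O.
18.01 wt% CaO ÷ 56.077 g/mol = 0.32117 mol, giving 0.32117 Ca and 0.32117 O.
34.89 wt% Al2O3 ÷ 101.961 g/mol = 0.34219 mol, giving 0.68438 Al and 1.02657 O.
46.00 wt% SiO2 ÷ 60.083 g/mol = 0.76561 mol, giving 0.76561 Si and 1.53122 O.
Oxygen sums to 2.89897; scaling by 8/2.89897 = 2.75960 puts the formula on 8 O.
Ca: 0.32117 × 2.75960 = 0.886 atoms per formula unit.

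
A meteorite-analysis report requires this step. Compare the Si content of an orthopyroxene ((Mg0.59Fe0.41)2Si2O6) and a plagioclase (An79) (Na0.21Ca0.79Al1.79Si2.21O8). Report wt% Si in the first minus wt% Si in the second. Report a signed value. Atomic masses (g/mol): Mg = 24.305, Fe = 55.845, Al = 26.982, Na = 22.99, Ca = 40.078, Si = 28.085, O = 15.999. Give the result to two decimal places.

2.20 percentage points

First mineral: 56.170 g Si in 226.637 g formula = 24.78 wt% Si.
Second mineral: 62.068 g Si in 274.847 g formula = 22.58 wt% Si.
24.78% − 22.58% gives a difference of 2.20 percentage points.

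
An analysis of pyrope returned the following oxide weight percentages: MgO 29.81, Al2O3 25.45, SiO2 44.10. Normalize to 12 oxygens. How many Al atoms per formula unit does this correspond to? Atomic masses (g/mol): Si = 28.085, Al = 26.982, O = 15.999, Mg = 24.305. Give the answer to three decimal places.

2.026 Al apfu

29.81 wt% MgO ÷ 40.304 g/mol = 0.73963 mol, giving 0.73963 Mg and 0.73963 O.
25.45 wt% Al2O3 ÷ 101.961 g/mol = 0.24961 mol, giving 0.49922 Al and 0.74883 O.
44.10 wt% SiO2 ÷ 60.083 g/mol = 0.73398 mol, giving 0.73398 Si and 1.46796 O.
Oxygen sums to 2.95642; scaling by 12/2.95642 = 4.05896 puts the formula on 12 O.
Al: 0.49922 × 4.05896 = 2.026 atoms per formula unit.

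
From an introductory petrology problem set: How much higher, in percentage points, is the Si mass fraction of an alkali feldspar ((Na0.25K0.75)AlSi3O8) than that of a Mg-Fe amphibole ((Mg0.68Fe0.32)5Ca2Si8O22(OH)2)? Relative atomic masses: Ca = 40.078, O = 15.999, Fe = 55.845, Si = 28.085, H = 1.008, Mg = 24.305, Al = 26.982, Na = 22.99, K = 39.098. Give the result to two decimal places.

M((Na0.25K0.75)AlSi3O8) = 274.300 g/mol, so wt% Si = 84.255/274.300 × 100 = 30.72%.
M((Mg0.68Fe0.32)5Ca2Si8O22(OH)2) = 862.817 g/mol, so wt% Si = 224.680/862.817 × 100 = 26.04%.
30.72 − 26.04 = 4.68 pp.

4.68 percentage points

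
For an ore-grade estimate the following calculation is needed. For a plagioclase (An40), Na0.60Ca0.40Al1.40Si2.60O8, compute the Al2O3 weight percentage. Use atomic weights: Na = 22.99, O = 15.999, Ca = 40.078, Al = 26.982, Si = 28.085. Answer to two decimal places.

Molar mass of Na0.60Ca0.40Al1.40Si2.60O8 = 0.60×22.99 + 0.40×40.078 + 1.40×26.982 + 2.60×28.085 + 8×15.999 = 268.613 g/mol.
Each formula unit contains 1.40 Al, equivalent to 1.40/2 = 0.7000 mol Al2O3.
M(Al2O3) = 2×26.982 + 3×15.999 = 101.961 g/mol.
Mass of Al2O3 per formula unit = 0.7000 × 101.961 = 71.373 g.
Al2O3 wt% = 71.373 / 268.613 × 100 = 26.57%.

26.57 wt%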